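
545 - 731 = -186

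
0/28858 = 0 = 0.00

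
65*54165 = 3520725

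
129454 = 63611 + 65843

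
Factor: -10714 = -1*2^1*11^1*487^1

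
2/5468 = 1/2734 ≈ 0.000366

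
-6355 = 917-7272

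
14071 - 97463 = -83392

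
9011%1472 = 179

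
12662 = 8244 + 4418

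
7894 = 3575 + 4319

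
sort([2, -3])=[-3, 2]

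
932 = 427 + 505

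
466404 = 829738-363334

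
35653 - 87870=-52217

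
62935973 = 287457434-224521461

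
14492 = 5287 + 9205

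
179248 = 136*1318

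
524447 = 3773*139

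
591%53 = 8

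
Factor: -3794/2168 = -1 * 2^(-2) * 7^1 = -7/4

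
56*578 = 32368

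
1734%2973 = 1734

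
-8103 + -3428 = -11531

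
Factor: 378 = 2^1*3^3*7^1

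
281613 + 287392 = 569005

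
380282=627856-247574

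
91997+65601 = 157598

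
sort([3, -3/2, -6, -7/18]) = [-6, -3/2, -7/18, 3]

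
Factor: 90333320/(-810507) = -1 * 2^3 * 3^(-1) * 5^1 * 7^1 * 11^1 * 43^(-1) * 61^(-1) * 103^(-1) * 139^1 * 211^1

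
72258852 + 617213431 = 689472283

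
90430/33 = 2740 + 10/33 ≈ 2740.30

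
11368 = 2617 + 8751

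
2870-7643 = -4773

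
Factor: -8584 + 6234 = -1*2^1*5^2*47^1 = -2350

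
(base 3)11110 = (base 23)55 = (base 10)120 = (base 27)4c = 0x78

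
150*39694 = 5954100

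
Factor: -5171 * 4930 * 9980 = -1 * 2^3 * 5^2 * 17^1 * 29^1 * 499^1 * 5171^1 = -254420439400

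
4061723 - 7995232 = -3933509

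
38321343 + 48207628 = 86528971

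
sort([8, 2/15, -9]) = [-9, 2/15, 8]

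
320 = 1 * 320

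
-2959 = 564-3523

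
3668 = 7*524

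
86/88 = 43/44 ≈ 0.977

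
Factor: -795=-1*3^1*5^1*53^1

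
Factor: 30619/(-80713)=-1 * 67^1 * 457^1 * 80713^(-1)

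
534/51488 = 267/25744 ≈ 0.0104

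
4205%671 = 179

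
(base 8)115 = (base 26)2p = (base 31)2f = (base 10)77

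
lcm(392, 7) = 392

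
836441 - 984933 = -148492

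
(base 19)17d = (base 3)200210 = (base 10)507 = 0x1fb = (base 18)1a3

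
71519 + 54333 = 125852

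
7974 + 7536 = 15510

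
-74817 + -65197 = -140014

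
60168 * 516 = 31046688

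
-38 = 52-90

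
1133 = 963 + 170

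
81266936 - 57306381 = 23960555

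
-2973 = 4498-7471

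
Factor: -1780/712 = -1*2^(-1)*5^1 = -5/2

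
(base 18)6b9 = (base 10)2151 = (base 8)4147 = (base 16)867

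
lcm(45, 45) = 45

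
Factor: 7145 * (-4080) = -1 * 2^4 * 3^1 * 5^2 * 17^1 * 1429^1 = -29151600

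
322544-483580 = -161036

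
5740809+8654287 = 14395096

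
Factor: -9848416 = -1 * 2^5 * 23^1 * 13381^1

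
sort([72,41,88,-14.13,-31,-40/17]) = [-31,-14.13,-40/17,41,72,88]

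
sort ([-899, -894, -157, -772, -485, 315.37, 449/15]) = [-899, -894, -772, -485, -157, 449/15, 315.37]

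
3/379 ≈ 0.00792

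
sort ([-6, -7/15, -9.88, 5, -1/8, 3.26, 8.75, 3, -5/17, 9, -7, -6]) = [-9.88, -7, -6, -6, -7/15, -5/17, -1/8, 3, 3.26, 5, 8.75, 9]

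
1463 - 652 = 811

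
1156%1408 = 1156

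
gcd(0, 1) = 1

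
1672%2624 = 1672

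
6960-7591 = -631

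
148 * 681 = 100788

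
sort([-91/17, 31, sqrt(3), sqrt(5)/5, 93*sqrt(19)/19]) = [-91/17, sqrt(5)/5, sqrt(3), 93*sqrt(19)/19, 31]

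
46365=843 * 55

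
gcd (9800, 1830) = 10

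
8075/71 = 113 + 52/71 ≈ 113.73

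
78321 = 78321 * 1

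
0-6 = -6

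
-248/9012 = -62/2253 ≈ -0.0275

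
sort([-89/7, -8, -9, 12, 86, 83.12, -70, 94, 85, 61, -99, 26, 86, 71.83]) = [-99, -70, -89/7, -9, -8, 12, 26, 61, 71.83, 83.12, 85, 86, 86, 94]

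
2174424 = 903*2408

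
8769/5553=1 + 1072/1851≈1.58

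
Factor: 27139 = 7^1*3877^1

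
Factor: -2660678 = -1*2^1*271^1*4909^1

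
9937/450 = 22+37/450 ≈ 22.08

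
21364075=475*44977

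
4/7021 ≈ 0.000570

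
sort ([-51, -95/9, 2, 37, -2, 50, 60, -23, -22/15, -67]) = [-67, -51, -23, -95/9, -2, -22/15, 2, 37, 50, 60]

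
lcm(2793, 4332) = 212268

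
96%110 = 96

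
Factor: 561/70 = 2^(-1)*3^1*5^(-1)*7^(-1)*11^1*17^1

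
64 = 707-643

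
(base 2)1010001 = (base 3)10000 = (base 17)4d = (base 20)41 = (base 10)81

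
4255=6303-2048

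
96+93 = 189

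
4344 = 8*543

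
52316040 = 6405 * 8168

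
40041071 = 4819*8309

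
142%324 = 142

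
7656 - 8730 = -1074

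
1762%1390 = 372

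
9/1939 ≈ 0.00464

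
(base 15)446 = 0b1111000110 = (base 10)966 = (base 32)u6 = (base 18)2hc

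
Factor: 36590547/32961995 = 3^1*5^(-1)*7^1*11^(-1)*29^1*60083^1*599309^(-1)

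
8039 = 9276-1237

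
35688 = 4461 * 8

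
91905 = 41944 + 49961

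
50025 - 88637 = -38612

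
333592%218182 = 115410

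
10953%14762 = 10953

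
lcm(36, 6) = 36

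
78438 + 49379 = 127817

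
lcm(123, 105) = 4305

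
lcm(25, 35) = 175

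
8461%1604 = 441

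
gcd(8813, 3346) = 7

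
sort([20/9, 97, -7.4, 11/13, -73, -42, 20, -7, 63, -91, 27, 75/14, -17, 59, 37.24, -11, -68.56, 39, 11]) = [-91, -73, -68.56, -42, -17, -11, -7.4, -7, 11/13, 20/9, 75/14, 11, 20, 27, 37.24, 39, 59, 63, 97]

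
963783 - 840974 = 122809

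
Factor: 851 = 23^1 * 37^1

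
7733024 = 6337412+1395612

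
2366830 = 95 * 24914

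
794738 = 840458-45720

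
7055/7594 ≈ 0.929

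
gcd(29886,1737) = 3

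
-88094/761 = -115 - 579/761 ≈ -115.76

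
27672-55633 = -27961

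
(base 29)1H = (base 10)46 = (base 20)26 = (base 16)2E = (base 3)1201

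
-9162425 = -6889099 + -2273326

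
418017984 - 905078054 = -487060070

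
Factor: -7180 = -1*2^2*5^1*359^1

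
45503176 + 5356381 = 50859557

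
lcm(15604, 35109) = 140436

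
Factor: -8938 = -1 * 2^1 * 41^1 * 109^1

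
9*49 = 441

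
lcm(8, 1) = 8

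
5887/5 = 1177 + 2/5 = 1177.40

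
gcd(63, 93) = 3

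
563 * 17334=9759042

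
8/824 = 1/103 ≈ 0.00971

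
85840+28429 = 114269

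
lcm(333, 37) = 333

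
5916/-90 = -986/15 ≈ -65.73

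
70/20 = 3 + 1/2 = 3.50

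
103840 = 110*944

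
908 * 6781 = 6157148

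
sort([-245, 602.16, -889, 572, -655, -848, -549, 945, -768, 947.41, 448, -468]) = [-889, -848, -768, -655, -549, -468, -245, 448, 572, 602.16, 945, 947.41]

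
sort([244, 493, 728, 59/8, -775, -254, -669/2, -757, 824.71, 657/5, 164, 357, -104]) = [-775, -757, -669/2, -254, -104, 59/8, 657/5, 164, 244, 357, 493, 728, 824.71]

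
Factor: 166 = 2^1*83^1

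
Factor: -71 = -1 * 71^1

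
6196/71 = 87 + 19/71 ≈ 87.27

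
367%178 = 11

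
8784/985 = 8+904/985 ≈ 8.92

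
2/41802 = 1/20901 ≈ 0.0000478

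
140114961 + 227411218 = 367526179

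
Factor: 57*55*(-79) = -1*3^1*5^1*11^1*19^1*79^1 = -247665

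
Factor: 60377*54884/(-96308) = -1*173^1*349^1*13721^1*24077^(-1) = -828432817/24077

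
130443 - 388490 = -258047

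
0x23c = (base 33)hb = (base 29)jl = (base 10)572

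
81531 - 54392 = 27139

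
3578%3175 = 403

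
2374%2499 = 2374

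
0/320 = 0 = 0.00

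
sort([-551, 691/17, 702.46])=[-551, 691/17, 702.46]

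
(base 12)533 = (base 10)759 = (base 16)2f7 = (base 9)1033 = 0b1011110111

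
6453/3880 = 1+2573/3880 ≈ 1.66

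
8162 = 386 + 7776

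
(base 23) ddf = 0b1110000010111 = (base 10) 7191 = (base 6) 53143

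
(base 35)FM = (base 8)1043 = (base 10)547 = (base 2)1000100011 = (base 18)1C7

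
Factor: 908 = 2^2 * 227^1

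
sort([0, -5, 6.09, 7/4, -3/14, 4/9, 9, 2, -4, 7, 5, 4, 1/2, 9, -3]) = [-5, -4, -3, -3/14, 0, 4/9, 1/2, 7/4, 2, 4, 5, 6.09, 7, 9, 9]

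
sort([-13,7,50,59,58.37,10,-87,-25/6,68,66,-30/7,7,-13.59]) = [-87,-13.59,-13,-30/7,-25/6,7,7,10,50,58.37,59,66,68]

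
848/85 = 9 + 83/85 ≈ 9.98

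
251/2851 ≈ 0.0880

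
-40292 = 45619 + -85911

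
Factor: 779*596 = 2^2*19^1*41^1*149^1 = 464284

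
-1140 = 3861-5001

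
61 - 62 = -1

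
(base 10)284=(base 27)ae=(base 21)db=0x11c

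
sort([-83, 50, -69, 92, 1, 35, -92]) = [-92, -83, -69, 1, 35, 50, 92]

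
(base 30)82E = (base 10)7274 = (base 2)1110001101010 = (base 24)CF2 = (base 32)73A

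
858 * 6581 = 5646498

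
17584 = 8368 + 9216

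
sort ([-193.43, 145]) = [-193.43, 145]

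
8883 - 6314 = 2569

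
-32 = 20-52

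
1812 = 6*302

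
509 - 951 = -442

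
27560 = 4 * 6890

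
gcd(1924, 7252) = 148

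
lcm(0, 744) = 0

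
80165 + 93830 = 173995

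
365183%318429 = 46754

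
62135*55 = 3417425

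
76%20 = 16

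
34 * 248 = 8432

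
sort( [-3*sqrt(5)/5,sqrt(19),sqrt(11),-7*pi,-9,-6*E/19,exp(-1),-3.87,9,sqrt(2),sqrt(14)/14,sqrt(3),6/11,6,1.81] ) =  [-7*pi,-9,-3.87,-3*sqrt(5)/5,-6*E/19,sqrt(14)/14,exp(-1),6/11,sqrt(2),sqrt(3),1.81,sqrt(11),sqrt(19),6,9] 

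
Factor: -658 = -1 * 2^1 * 7^1 * 47^1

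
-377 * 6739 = -2540603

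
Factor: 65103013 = 17^1*139^1*27551^1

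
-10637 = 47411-58048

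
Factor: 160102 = 2^1*80051^1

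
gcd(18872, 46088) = 56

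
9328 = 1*9328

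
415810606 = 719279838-303469232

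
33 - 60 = -27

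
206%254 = 206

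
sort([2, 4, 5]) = [2, 4, 5]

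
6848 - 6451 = 397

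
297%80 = 57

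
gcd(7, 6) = 1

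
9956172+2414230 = 12370402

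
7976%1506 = 446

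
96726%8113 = 7483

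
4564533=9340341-4775808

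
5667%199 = 95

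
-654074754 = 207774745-861849499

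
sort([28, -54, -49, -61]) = [-61, -54, -49, 28]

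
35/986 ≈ 0.0355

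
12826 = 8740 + 4086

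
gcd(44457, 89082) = 21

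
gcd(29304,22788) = 36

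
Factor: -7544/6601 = -1*2^3*7^(-1) = -8/7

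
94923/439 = 216 + 99/439 ≈ 216.23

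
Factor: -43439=-1 * 11^2 * 359^1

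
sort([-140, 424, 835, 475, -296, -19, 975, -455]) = [-455, -296, -140, -19, 424, 475, 835, 975]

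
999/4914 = 37/182≈0.203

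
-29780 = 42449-72229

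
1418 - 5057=-3639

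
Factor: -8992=-1 * 2^5 * 281^1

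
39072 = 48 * 814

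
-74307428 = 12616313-86923741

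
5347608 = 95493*56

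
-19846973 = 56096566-75943539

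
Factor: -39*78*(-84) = 2^3*3^3*7^1*13^2 = 255528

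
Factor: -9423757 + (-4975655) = -1*2^2*3^1*157^1*7643^1 = -14399412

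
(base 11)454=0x21f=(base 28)jb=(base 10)543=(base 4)20133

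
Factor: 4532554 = 2^1*13^1*174329^1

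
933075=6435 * 145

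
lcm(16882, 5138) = 118174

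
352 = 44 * 8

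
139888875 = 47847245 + 92041630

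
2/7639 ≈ 0.000262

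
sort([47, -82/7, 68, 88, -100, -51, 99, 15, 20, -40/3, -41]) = [-100, -51, -41, -40/3, -82/7, 15, 20, 47, 68, 88, 99]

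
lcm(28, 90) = 1260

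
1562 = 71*22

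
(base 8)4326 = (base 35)1tm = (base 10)2262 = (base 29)2k0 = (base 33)22i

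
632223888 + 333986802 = 966210690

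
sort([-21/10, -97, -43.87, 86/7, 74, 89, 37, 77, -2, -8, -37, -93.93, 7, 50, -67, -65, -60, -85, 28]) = [-97, -93.93, -85, -67, -65, -60, -43.87, -37, -8, -21/10, -2, 7, 86/7, 28, 37, 50, 74, 77, 89]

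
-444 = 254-698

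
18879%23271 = 18879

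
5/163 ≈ 0.0307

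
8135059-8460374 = -325315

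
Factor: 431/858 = 2^(-1) * 3^(-1) * 11^(-1) * 13^(-1) * 431^1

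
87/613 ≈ 0.142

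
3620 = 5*724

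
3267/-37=-88 - 11/37 ≈ -88.30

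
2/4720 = 1/2360 ≈ 0.000424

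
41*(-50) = -2050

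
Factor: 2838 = 2^1*3^1*11^1*43^1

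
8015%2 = 1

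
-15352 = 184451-199803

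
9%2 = 1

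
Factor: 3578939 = 7^1 * 13^1 * 67^1 * 587^1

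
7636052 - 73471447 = -65835395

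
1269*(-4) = -5076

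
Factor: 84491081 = 19^1 * 4446899^1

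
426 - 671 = -245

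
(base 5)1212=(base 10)182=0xb6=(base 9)222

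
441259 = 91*4849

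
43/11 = 3 + 10/11 ≈ 3.91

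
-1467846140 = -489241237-978604903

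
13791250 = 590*23375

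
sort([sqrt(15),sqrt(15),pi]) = [pi,sqrt(15),sqrt(15)]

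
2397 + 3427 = 5824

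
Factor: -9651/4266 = -1 * 2^(-1) * 3^(-2) * 79^(-1) * 3217^1 = -3217/1422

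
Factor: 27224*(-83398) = -1*2^4*7^2*23^1*37^1*41^1*83^1 = -2270427152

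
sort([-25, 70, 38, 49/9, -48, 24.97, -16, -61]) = [-61, -48, -25, -16, 49/9, 24.97, 38, 70]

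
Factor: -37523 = -1 * 157^1 * 239^1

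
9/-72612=-1/8068≈-0.000124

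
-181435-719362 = -900797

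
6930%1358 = 140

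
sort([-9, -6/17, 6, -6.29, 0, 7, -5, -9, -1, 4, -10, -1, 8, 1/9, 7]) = [-10, -9, -9, -6.29, -5, -1, -1, -6/17, 0, 1/9, 4, 6, 7, 7, 8]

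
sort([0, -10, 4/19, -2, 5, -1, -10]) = [-10, -10, -2, -1, 0, 4/19, 5]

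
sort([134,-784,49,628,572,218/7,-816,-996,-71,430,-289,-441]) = [-996,-816,-784,-441,-289,-71,218/7,49,134,430,572,628]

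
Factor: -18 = -1*2^1*3^2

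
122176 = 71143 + 51033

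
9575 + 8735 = 18310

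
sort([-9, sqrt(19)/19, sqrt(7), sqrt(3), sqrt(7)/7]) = [-9, sqrt(19)/19, sqrt(7)/7, sqrt(3), sqrt(7)]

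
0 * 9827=0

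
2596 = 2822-226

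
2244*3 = 6732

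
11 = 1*11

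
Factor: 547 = 547^1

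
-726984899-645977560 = -1372962459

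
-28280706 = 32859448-61140154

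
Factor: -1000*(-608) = 2^8*5^3*19^1 = 608000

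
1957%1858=99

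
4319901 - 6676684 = -2356783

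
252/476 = 9/17 ≈ 0.529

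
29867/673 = 44 + 255/673 ≈ 44.38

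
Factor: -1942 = -1*2^1*971^1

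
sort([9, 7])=[7, 9]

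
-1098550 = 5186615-6285165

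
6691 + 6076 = 12767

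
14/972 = 7/486≈0.0144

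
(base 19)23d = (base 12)560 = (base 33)o0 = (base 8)1430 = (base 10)792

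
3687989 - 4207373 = -519384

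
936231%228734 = 21295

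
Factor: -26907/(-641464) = 2^(-3) * 3^1 * 181^(-1) * 443^(-1) * 8969^1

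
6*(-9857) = -59142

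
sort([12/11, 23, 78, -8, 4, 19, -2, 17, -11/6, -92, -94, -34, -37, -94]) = [-94, -94, -92, -37, -34, -8, -2, -11/6, 12/11, 4, 17, 19, 23, 78]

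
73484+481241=554725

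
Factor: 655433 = 31^1*21143^1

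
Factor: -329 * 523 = -1 * 7^1 * 47^1 * 523^1 = -172067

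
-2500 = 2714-5214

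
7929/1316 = 6 + 33/1316 ≈ 6.03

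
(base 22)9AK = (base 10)4596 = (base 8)10764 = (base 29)5DE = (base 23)8FJ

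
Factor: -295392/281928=-1 * 2^2 * 181^1 * 691^(-1)=-724/691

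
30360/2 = 15180 = 15180.00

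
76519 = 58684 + 17835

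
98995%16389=661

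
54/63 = 6/7 ≈ 0.857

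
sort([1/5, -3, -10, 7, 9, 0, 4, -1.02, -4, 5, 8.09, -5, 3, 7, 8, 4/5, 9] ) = [-10, -5, -4, -3, -1.02, 0, 1/5, 4/5, 3, 4, 5, 7, 7, 8, 8.09, 9, 9] 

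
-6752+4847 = -1905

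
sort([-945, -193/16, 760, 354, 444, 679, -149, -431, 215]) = [-945, -431, -149, -193/16, 215, 354, 444, 679, 760]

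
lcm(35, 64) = 2240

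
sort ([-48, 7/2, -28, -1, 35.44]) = [-48, -28, -1, 7/2, 35.44]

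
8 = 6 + 2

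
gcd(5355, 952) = 119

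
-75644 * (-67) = 5068148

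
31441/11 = 2858 + 3/11 ≈ 2858.27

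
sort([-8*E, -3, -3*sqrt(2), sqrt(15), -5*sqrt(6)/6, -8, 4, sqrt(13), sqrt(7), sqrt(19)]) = [-8*E, -8, -3*sqrt(2), -3, -5*sqrt(6)/6, sqrt(7), sqrt(13), sqrt(15), 4, sqrt(19)]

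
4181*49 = 204869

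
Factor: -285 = -1 * 3^1 * 5^1 * 19^1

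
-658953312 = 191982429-850935741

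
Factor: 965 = 5^1*193^1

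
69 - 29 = 40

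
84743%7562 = 1561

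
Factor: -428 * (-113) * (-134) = -1 * 2^3 * 67^1 * 107^1 * 113^1 = -6480776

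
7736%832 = 248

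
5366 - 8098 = -2732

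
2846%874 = 224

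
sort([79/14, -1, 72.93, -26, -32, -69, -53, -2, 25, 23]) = [-69, -53, -32, -26, -2, -1, 79/14, 23, 25, 72.93]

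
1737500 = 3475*500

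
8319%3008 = 2303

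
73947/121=611 + 16/121 ≈ 611.13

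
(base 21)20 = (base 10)42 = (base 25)1h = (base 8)52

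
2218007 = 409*5423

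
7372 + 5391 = 12763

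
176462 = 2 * 88231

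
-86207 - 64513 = -150720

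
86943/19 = 4575+18/19 ≈ 4575.95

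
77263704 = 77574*996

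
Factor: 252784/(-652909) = -1*2^4*7^1*37^1*61^1*652909^(-1)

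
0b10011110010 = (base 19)39c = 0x4f2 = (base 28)1h6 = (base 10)1266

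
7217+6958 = 14175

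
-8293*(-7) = 58051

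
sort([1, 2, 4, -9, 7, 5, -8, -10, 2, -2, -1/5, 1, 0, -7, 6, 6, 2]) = [-10, -9, -8, -7, -2, -1/5, 0, 1, 1, 2, 2, 2, 4, 5, 6, 6, 7]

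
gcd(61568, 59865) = 13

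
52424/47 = 1115 + 19/47 ≈ 1115.40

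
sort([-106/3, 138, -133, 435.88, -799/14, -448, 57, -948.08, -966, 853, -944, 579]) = [-966, -948.08, -944, -448, -133, -799/14, -106/3, 57, 138, 435.88, 579, 853]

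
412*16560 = 6822720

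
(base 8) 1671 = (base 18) 2gh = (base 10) 953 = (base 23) 1ia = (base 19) 2c3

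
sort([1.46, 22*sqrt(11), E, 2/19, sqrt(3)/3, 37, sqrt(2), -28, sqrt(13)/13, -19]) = [-28, -19, 2/19, sqrt(13)/13, sqrt(3)/3, sqrt(2), 1.46, E, 37, 22*sqrt(11)]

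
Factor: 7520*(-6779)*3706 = -1*2^6*5^1*17^1*47^1*109^1*6779^1 = -188924764480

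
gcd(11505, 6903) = 2301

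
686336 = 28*24512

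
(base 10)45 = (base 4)231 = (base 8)55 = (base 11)41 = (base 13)36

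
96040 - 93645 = 2395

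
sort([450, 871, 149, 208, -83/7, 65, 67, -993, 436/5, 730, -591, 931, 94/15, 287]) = [-993, -591, -83/7, 94/15, 65, 67, 436/5, 149, 208, 287, 450, 730, 871, 931]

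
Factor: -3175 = -1 * 5^2 * 127^1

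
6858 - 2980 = 3878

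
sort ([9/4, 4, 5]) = [9/4, 4, 5]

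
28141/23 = 1223 + 12/23 ≈ 1223.52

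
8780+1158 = 9938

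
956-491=465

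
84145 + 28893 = 113038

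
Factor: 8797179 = 3^1 * 29^1 * 101117^1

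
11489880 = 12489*920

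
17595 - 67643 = -50048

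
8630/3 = 2876 + 2/3 ≈ 2876.67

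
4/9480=1/2370 ≈ 0.000422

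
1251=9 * 139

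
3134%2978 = 156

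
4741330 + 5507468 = 10248798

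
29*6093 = 176697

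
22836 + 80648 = 103484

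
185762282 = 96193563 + 89568719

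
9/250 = 0.036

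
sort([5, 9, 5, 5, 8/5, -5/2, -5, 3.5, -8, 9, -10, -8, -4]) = [-10, -8, -8, -5, -4, -5/2, 8/5, 3.5, 5, 5, 5, 9, 9]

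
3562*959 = 3415958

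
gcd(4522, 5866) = 14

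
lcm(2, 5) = 10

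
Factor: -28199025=-1*3^2*5^2*125329^1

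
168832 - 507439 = -338607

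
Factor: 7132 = 2^2 * 1783^1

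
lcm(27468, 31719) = 2664396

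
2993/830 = 3 + 503/830 ≈ 3.61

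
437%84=17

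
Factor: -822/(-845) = 2^1*3^1*5^(-1)*13^(-2)*137^1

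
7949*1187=9435463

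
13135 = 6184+6951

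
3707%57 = 2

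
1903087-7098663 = -5195576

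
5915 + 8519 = 14434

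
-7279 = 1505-8784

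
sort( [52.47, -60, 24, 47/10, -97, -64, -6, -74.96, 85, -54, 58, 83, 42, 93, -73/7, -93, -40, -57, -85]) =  [-97, -93, -85, -74.96, -64, -60, -57, -54, -40, -73/7, -6, 47/10, 24, 42, 52.47, 58, 83, 85, 93]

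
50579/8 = 6322+3/8 ≈ 6322.38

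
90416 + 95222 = 185638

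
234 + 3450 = 3684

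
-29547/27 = -3283/3 ≈ -1094.33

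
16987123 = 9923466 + 7063657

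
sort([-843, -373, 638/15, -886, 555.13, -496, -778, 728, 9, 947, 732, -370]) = [-886, -843, -778, -496, -373, -370, 9, 638/15, 555.13, 728, 732, 947]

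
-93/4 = -23 - 1/4 = -23.25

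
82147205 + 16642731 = 98789936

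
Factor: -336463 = -1*336463^1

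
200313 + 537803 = 738116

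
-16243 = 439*(-37)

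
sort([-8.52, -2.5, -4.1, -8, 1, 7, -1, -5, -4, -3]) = [-8.52, -8, -5, -4.1, -4, -3, -2.5, -1, 1, 7]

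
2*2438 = 4876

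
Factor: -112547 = -1*241^1*467^1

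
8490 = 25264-16774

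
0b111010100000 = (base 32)3l0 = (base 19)a71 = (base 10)3744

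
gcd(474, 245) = 1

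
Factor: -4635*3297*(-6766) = 2^1*3^3*5^1*7^1*17^1*103^1*157^1*199^1 = 103395271770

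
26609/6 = 4434 + 5/6 ≈ 4434.83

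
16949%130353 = 16949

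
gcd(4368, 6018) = 6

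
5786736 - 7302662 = -1515926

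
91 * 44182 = 4020562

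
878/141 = 6 + 32/141 ≈ 6.23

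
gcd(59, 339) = 1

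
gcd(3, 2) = 1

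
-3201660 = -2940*1089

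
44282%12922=5516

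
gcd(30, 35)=5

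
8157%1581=252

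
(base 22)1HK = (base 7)2363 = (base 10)878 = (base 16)36E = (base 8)1556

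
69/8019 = 23/2673 ≈ 0.00860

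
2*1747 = 3494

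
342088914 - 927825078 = -585736164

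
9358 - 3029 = 6329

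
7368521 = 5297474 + 2071047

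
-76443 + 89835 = 13392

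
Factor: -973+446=-1*17^1*31^1=-527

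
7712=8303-591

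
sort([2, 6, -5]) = [-5, 2, 6]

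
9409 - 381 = 9028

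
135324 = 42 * 3222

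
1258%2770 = 1258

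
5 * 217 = 1085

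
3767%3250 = 517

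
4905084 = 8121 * 604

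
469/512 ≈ 0.916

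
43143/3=14381=14381.00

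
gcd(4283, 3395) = 1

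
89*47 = 4183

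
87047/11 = 7913 + 4/11 ≈ 7913.36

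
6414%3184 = 46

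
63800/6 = 31900/3≈10633.33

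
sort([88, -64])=[-64, 88]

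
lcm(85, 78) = 6630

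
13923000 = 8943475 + 4979525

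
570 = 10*57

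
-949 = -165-784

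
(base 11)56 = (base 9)67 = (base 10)61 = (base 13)49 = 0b111101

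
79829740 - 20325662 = 59504078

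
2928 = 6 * 488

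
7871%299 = 97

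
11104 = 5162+5942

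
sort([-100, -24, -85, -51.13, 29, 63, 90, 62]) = [-100, -85, -51.13, -24, 29, 62, 63, 90]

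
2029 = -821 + 2850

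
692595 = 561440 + 131155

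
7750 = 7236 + 514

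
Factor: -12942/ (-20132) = 2^ (-1)*3^2*7^ (-1) = 9/14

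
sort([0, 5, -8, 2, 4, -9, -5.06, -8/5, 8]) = [-9, -8, -5.06, -8/5, 0, 2, 4, 5, 8]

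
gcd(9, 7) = 1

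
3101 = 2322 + 779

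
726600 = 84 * 8650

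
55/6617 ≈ 0.00831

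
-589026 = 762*(-773)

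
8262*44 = 363528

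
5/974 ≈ 0.00513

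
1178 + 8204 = 9382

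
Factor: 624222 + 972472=2^1 * 11^1 * 72577^1=1596694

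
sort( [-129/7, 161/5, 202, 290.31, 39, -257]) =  [-257, -129/7, 161/5, 39, 202, 290.31]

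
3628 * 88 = 319264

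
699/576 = 233/192 ≈ 1.21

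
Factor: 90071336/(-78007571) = -1 * 2^3 * 1049^1 * 10733^1 * 78007571^(-1)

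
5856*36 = 210816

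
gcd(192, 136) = 8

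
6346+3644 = 9990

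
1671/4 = 417 + 3/4 = 417.75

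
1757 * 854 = 1500478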